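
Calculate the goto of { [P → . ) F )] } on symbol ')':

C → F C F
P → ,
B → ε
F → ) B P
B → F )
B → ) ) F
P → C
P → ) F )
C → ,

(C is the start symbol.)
{ [F → . ) B P], [P → ) . F )] }

GOTO(I, ')') = CLOSURE({ [A → αX.β] : [A → α.Xβ] ∈ I, X = ')' })

Items with dot before ')', with the dot advanced:
  [P → . ) F )] → [P → ) . F )]
Closure of the advanced items:
  [P → ) . F )] has the dot before F: add [F → . ) B P]

GOTO = { [F → . ) B P], [P → ) . F )] }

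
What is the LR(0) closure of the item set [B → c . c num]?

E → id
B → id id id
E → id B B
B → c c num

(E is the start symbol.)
Start with: [B → c . c num]
The dot precedes the terminal c, so nothing is added.

CLOSURE = { [B → c . c num] }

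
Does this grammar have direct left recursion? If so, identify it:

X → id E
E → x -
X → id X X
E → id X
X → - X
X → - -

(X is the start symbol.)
X → id E: starts with id
E → x -: starts with x
X → id X X: starts with id
E → id X: starts with id
X → - X: starts with '-'
X → - -: starts with '-'

No direct left recursion found.

Answer: No direct left recursion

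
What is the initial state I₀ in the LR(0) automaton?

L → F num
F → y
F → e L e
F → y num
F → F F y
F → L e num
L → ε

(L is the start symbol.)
First, augment the grammar with L' → L
I₀ = CLOSURE({ [L' → . L] }):
  [L' → . L] has the dot before L: add [L → . F num], [L → .]
  [L → . F num] has the dot before F: add [F → . y], [F → . e L e], [F → . y num], [F → . F F y], [F → . L e num]
No further items can be added.

I₀ = { [F → . F F y], [F → . L e num], [F → . e L e], [F → . y num], [F → . y], [L → . F num], [L → .], [L' → . L] }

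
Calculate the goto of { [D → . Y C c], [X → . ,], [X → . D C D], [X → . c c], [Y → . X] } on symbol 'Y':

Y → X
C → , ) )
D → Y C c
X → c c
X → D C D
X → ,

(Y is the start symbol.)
GOTO(I, 'Y') = CLOSURE({ [A → αX.β] : [A → α.Xβ] ∈ I, X = 'Y' })

Items with dot before 'Y', with the dot advanced:
  [D → . Y C c] → [D → Y . C c]
Closure of the advanced items:
  [D → Y . C c] has the dot before C: add [C → . , ) )]

GOTO = { [C → . , ) )], [D → Y . C c] }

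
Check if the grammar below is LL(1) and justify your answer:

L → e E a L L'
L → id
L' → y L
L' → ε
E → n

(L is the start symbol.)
No. Predict set conflict for L': { 'y' }

A grammar is LL(1) if for each non-terminal N with multiple productions, the predict sets of those productions are pairwise disjoint, where PREDICT(N → α) = (FIRST(α) \ {ε}) ∪ (FOLLOW(N) if α ⇒* ε).

Relevant sets:
  FOLLOW(L') = { $, 'y' }

For L:
  PREDICT(L → e E a L L') = { 'e' }
  PREDICT(L → id) = { 'id' }
For L':
  PREDICT(L' → y L) = { 'y' }
  PREDICT(L' → ε) = { $, 'y' }
E has a single production, so nothing to check there.

Conflict found: Predict set conflict for L': { 'y' }
The grammar is NOT LL(1).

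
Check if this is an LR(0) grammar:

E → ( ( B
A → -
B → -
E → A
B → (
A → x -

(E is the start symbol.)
Yes, the grammar is LR(0)

Augment with E' → E and build the canonical LR(0) collection (I0 = CLOSURE({[E' → . E]}), then GOTO on every symbol after a dot until no new states appear). It has 11 states:
  I0: { [A → . -], [A → . x -], [E → . ( ( B], [E → . A], [E' → . E] }  — shift
  I1: { [E → ( . ( B] }  — shift
  I2: { [A → - .] }  — reduce
  I3: { [E → A .] }  — reduce
  I4: { [E' → E .] }  — accept
  I5: { [A → x . -] }  — shift
  I6: { [A → x - .] }  — reduce
  I7: { [B → . (], [B → . -], [E → ( ( . B] }  — shift
  I8: { [B → ( .] }  — reduce
  I9: { [B → - .] }  — reduce
  I10: { [E → ( ( B .] }  — reduce

Every state is either a pure shift/goto state or contains exactly one complete item and nothing to shift — no conflicts. The grammar is LR(0).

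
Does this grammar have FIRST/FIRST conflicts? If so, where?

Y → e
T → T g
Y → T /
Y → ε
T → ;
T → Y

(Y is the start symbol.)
Yes. Y → e / Y → T '/' on { 'e' }; T → T g / T → ';' on { ';' }; T → T g / T → Y on { '/', ';', 'e', 'g' }; T → ';' / T → Y on { ';' }

A FIRST/FIRST conflict occurs when two productions N → α and N → β for the same non-terminal have FIRST(α) ∩ FIRST(β) ≠ ∅ (with ε ∈ FIRST of a nullable right-hand side, so two nullable alternatives also conflict).

FIRST sets of the non-terminals at (or reachable through a nullable prefix from) the front of some alternative:
  FIRST(T) = { '/', ';', 'e', 'g', ε }
  FIRST(Y) = { '/', ';', 'e', 'g', ε }

Productions for Y:
  Y → e: FIRST = { 'e' }
  Y → T /: FIRST = { '/', ';', 'e', 'g' }
  Y → ε: FIRST = { ε }
Productions for T:
  T → T g: FIRST = { '/', ';', 'e', 'g' }
  T → ;: FIRST = { ';' }
  T → Y: FIRST = { '/', ';', 'e', 'g', ε }

Conflict for Y: Y → e and Y → T /
  Overlap: { 'e' }
Conflict for T: T → T g and T → ;
  Overlap: { ';' }
Conflict for T: T → T g and T → Y
  Overlap: { '/', ';', 'e', 'g' }
Conflict for T: T → ; and T → Y
  Overlap: { ';' }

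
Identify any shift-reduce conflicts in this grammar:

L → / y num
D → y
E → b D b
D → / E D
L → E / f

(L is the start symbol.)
Augment with L' → L and build the canonical LR(0) collection (I0 = CLOSURE({[L' → . L]}), then GOTO on every symbol after a dot until no new states appear). It has 15 states:
  I0: { [E → . b D b], [L → . / y num], [L → . E / f], [L' → . L] }  — shift
  I1: { [L → / . y num] }  — shift
  I2: { [L → E . / f] }  — shift
  I3: { [L' → L .] }  — accept
  I4: { [D → . / E D], [D → . y], [E → b . D b] }  — shift
  I5: { [D → / . E D], [E → . b D b] }  — shift
  I6: { [E → b D . b] }  — shift
  I7: { [D → y .] }  — reduce
  I8: { [E → b D b .] }  — reduce
  I9: { [D → . / E D], [D → . y], [D → / E . D] }  — shift
  I10: { [D → / E D .] }  — reduce
  I11: { [L → E / . f] }  — shift
  I12: { [L → E / f .] }  — reduce
  I13: { [L → / y . num] }  — shift
  I14: { [L → / y num .] }  — reduce

No state contains both a complete item and a shift item.

Answer: No shift-reduce conflicts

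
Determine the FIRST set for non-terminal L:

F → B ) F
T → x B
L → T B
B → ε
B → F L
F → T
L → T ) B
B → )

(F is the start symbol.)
{ 'x' }

FIRST sets of the other non-terminals involved (by the same procedure, iterated to a fixed point):
  FIRST(T) = { 'x' }

From L → T B:
  - T is a non-terminal: add FIRST(T) \ {ε} = { 'x' }
    T is not nullable, so stop
From L → T ) B:
  - T is a non-terminal: add FIRST(T) \ {ε} = { 'x' }
    T is not nullable, so stop

Collecting: FIRST(L) = { 'x' }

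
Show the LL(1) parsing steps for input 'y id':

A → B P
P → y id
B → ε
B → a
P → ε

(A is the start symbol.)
Stack is shown with the top on the left.

Stack   Input   Action
----------------------
A $     y id $  output A → B P
B P $   y id $  output B → ε
P $     y id $  output P → y id
y id $  y id $  match 'y'
id $    id $    match 'id'
$       $       accept

The string is accepted.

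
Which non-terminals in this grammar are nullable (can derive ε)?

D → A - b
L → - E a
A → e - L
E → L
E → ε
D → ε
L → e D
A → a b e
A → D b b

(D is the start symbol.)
ε-productions: E → ε, D → ε
So E, D are immediately nullable.
No further non-terminal can be added: every production for the remaining non-terminals contains a terminal or a non-nullable non-terminal.
Nullable = { 'D', 'E' }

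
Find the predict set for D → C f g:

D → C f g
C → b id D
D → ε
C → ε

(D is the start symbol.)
{ 'b', 'f' }

PREDICT(D → C f g) = (FIRST(RHS) \ {ε}) ∪ (FOLLOW(D) if ε ∈ FIRST(RHS), i.e. RHS ⇒* ε)
FIRST(C) = { 'b', ε }
FIRST(C f g) = { 'b', 'f' }
ε ∉ FIRST(C f g), so FOLLOW(D) is not added.
PREDICT(D → C f g) = { 'b', 'f' }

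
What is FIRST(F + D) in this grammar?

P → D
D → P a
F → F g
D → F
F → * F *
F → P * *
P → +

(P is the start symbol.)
{ '*', '+' }

FIRST sets of the non-terminals involved (from the grammar, by fixed-point iteration):
  FIRST(F) = { '*', '+' }

To compute FIRST(F + D), process the symbols left to right:
Symbol F is a non-terminal. Add FIRST(F) \ {ε} = { '*', '+' }
F is not nullable (ε ∉ FIRST(F)), so stop here.
FIRST(F + D) = { '*', '+' }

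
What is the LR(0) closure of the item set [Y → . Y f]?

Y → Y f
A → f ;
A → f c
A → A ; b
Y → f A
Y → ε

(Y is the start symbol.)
To compute CLOSURE, for each item [A → α.Bβ] where B is a non-terminal, add [B → .γ] for all productions B → γ; repeat for the newly added items until nothing changes.

Start with: [Y → . Y f]
  [Y → . Y f] has the dot before Y: add [Y → . f A], [Y → .]
No further items can be added.

CLOSURE = { [Y → . Y f], [Y → . f A], [Y → .] }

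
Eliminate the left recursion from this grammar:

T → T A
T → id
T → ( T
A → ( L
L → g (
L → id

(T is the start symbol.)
T is directly left-recursive. The standard transformation for
  A → A α₁ | ... | A α_m | β₁ | ... | β_n
is
  A  → β₁ A' | ... | β_n A'
  A' → α₁ A' | ... | α_m A' | ε

T → id becomes T → id T'
T → ( T becomes T → ( T T'
T → T A becomes T' → A T'
Add T' → ε

Productions for other non-terminals are unchanged:
  A → ( L
  L → g (
  L → id

Resulting grammar:
T → id T'
T → ( T T'
T' → A T'
T' → ε
A → ( L
L → g (
L → id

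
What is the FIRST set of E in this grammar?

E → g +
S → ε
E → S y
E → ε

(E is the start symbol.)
{ 'g', 'y', ε }

To compute FIRST(E), examine every production with E on the left-hand side, reading each right-hand side left to right until a non-nullable symbol is reached.

FIRST sets of the other non-terminals involved (by the same procedure, iterated to a fixed point):
  FIRST(S) = { ε }

From E → g +:
  - g is a terminal: add 'g' and stop
From E → S y:
  - S is a non-terminal: add FIRST(S) \ {ε} = { }
    S is nullable, so continue to the next symbol
  - y is a terminal: add 'y' and stop
From E → ε:
  - ε-production, so ε ∈ FIRST(E)

Collecting: FIRST(E) = { 'g', 'y', ε }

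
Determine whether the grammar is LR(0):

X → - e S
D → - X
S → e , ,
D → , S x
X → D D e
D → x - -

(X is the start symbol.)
A grammar is LR(0) if no state in the canonical LR(0) collection has:
  - both a shift item (dot before a terminal) and a complete item (shift-reduce conflict), or
  - two or more complete items (reduce-reduce conflict; the accept item [X' → X .] counts as a complete item here).

Augment with X' → X and build the canonical LR(0) collection (I0 = CLOSURE({[X' → . X]}), then GOTO on every symbol after a dot until no new states appear). It has 19 states:
  I0: { [D → . , S x], [D → . - X], [D → . x - -], [X → . - e S], [X → . D D e], [X' → . X] }  — shift
  I1: { [D → , . S x], [S → . e , ,] }  — shift
  I2: { [D → - . X], [D → . , S x], [D → . - X], [D → . x - -], [X → - . e S], [X → . - e S], [X → . D D e] }  — shift
  I3: { [D → . , S x], [D → . - X], [D → . x - -], [X → D . D e] }  — shift
  I4: { [X' → X .] }  — accept
  I5: { [D → x . - -] }  — shift
  I6: { [D → x - . -] }  — shift
  I7: { [D → x - - .] }  — reduce
  I8: { [D → - . X], [D → . , S x], [D → . - X], [D → . x - -], [X → . - e S], [X → . D D e] }  — shift
  I9: { [X → D D . e] }  — shift
  I10: { [X → D D e .] }  — reduce
  I11: { [D → - X .] }  — reduce
  I12: { [S → . e , ,], [X → - e . S] }  — shift
  I13: { [X → - e S .] }  — reduce
  I14: { [S → e . , ,] }  — shift
  I15: { [S → e , . ,] }  — shift
  I16: { [S → e , , .] }  — reduce
  I17: { [D → , S . x] }  — shift
  I18: { [D → , S x .] }  — reduce

Every state is either a pure shift/goto state or contains exactly one complete item and nothing to shift — no conflicts. The grammar is LR(0).

Answer: Yes, the grammar is LR(0)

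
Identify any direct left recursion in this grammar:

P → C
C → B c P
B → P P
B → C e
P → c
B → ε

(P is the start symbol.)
P → C: starts with C
C → B c P: starts with B
B → P P: starts with P
B → C e: starts with C
P → c: starts with c
B → ε: starts with ε

No direct left recursion found.

Answer: No direct left recursion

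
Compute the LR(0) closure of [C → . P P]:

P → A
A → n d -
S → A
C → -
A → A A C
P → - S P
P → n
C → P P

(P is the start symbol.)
To compute CLOSURE, for each item [A → α.Bβ] where B is a non-terminal, add [B → .γ] for all productions B → γ; repeat for the newly added items until nothing changes.

Start with: [C → . P P]
  [C → . P P] has the dot before P: add [P → . A], [P → . - S P], [P → . n]
  [P → . A] has the dot before A: add [A → . n d -], [A → . A A C]
No further items can be added.

CLOSURE = { [A → . A A C], [A → . n d -], [C → . P P], [P → . - S P], [P → . A], [P → . n] }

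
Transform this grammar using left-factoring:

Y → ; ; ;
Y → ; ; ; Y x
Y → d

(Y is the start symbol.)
Left-factoring transforms A → αβ₁ | αβ₂ into A → αA' and A' → β₁ | β₂
(α is the longest common prefix among the alternatives). Repeat until
no nonterminal has two alternatives with a common prefix.

Round 1: Y has alternatives sharing prefix '; ; ;'. Introduce Y': Y → ; ; ; Y'
  Add: Y' → ε
  Add: Y' → Y x

No remaining common prefixes — done.

Resulting grammar:
Y → ; ; ; Y'
Y' → ε
Y' → Y x
Y → d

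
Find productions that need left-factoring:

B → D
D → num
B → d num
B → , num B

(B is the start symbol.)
No, left-factoring is not needed

Left-factoring is needed when two productions for the same non-terminal
share a common prefix on the right-hand side.

Productions for B:
  B → D
  B → d num
  B → , num B

No common prefixes found.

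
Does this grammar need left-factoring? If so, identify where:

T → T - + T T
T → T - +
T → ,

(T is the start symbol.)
Yes, T has productions with common prefix 'T - +'

Left-factoring is needed when two productions for the same non-terminal
share a common prefix on the right-hand side.

Productions for T:
  T → T - + T T
  T → T - +
  T → ,

Found common prefix 'T - +' in productions for T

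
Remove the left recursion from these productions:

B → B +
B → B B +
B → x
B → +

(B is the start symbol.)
B is directly left-recursive. The standard transformation for
  A → A α₁ | ... | A α_m | β₁ | ... | β_n
is
  A  → β₁ A' | ... | β_n A'
  A' → α₁ A' | ... | α_m A' | ε

B → x becomes B → x B'
B → + becomes B → + B'
B → B + becomes B' → + B'
B → B B + becomes B' → B + B'
Add B' → ε

Resulting grammar:
B → x B'
B → + B'
B' → + B'
B' → B + B'
B' → ε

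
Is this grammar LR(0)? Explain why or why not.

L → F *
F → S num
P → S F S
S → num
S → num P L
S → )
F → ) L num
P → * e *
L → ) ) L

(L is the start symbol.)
No. Shift-reduce conflict between [S → ) .] and [F → . ) L num]

A grammar is LR(0) if no state in the canonical LR(0) collection has:
  - both a shift item (dot before a terminal) and a complete item (shift-reduce conflict), or
  - two or more complete items (reduce-reduce conflict; the accept item [L' → L .] counts as a complete item here).

Augment with L' → L and build the canonical LR(0) collection (I0 = CLOSURE({[L' → . L]}), then GOTO on every symbol after a dot until no new states appear). It has 22 states:
  I0: { [F → . ) L num], [F → . S num], [L → . ) ) L], [L → . F *], [L' → . L], [S → . )], [S → . num P L], [S → . num] }  — shift
  I1: { [F → ) . L num], [F → . ) L num], [F → . S num], [L → ) . ) L], [L → . ) ) L], [L → . F *], [S → ) .], [S → . )], [S → . num P L], [S → . num] }  — shift, reduce
  I2: { [L → F . *] }  — shift
  I3: { [L' → L .] }  — accept
  I4: { [F → S . num] }  — shift
  I5: { [P → . * e *], [P → . S F S], [S → . )], [S → . num P L], [S → . num], [S → num . P L], [S → num .] }  — shift, reduce
  I6: { [S → ) .] }  — reduce
  I7: { [P → * . e *] }  — shift
  I8: { [F → . ) L num], [F → . S num], [L → . ) ) L], [L → . F *], [S → . )], [S → . num P L], [S → . num], [S → num P . L] }  — shift
  I9: { [F → . ) L num], [F → . S num], [P → S . F S], [S → . )], [S → . num P L], [S → . num] }  — shift
  I10: { [F → ) . L num], [F → . ) L num], [F → . S num], [L → . ) ) L], [L → . F *], [S → ) .], [S → . )], [S → . num P L], [S → . num] }  — shift, reduce
  I11: { [P → S F . S], [S → . )], [S → . num P L], [S → . num] }  — shift
  I12: { [P → S F S .] }  — reduce
  I13: { [F → ) L . num] }  — shift
  I14: { [F → ) L num .] }  — reduce
  I15: { [S → num P L .] }  — reduce
  I16: { [P → * e . *] }  — shift
  I17: { [P → * e * .] }  — reduce
  I18: { [F → S num .] }  — reduce
  I19: { [L → F * .] }  — reduce
  I20: { [F → ) . L num], [F → . ) L num], [F → . S num], [L → ) ) . L], [L → ) . ) L], [L → . ) ) L], [L → . F *], [S → ) .], [S → . )], [S → . num P L], [S → . num] }  — shift, reduce
  I21: { [F → ) L . num], [L → ) ) L .] }  — shift, reduce

Conflict in state I1:
  Shift-reduce conflict between [S → ) .] and [F → . ) L num]
So the grammar is NOT LR(0).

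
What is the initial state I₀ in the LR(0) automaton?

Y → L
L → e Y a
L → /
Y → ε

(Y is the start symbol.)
First, augment the grammar with Y' → Y
I₀ = CLOSURE({ [Y' → . Y] }):
  [Y' → . Y] has the dot before Y: add [Y → . L], [Y → .]
  [Y → . L] has the dot before L: add [L → . e Y a], [L → . /]
No further items can be added.

I₀ = { [L → . /], [L → . e Y a], [Y → . L], [Y → .], [Y' → . Y] }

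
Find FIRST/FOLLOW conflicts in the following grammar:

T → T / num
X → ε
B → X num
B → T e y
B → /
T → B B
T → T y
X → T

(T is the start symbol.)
Yes. X → T with FOLLOW(X) on { 'num' }

Nullable non-terminals: X.
FIRST sets used below: FIRST(T) = { '/', 'num' }

X: nullable alternative(s) X → ε; FOLLOW(X) = { 'num' }
  X → ε: FIRST \ {ε} = { } — this is the only nullable alternative, skip
  X → T: FIRST \ {ε} = { '/', 'num' } — overlaps FOLLOW(X) on { 'num' }: CONFLICT

B, T have no nullable alternative, so no FIRST/FOLLOW check is needed there.

So the grammar has 1 FIRST/FOLLOW conflict (marked CONFLICT above).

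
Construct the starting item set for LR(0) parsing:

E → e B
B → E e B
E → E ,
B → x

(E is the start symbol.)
{ [E → . E ,], [E → . e B], [E' → . E] }

First, augment the grammar with E' → E
I₀ = CLOSURE({ [E' → . E] }):
  [E' → . E] has the dot before E: add [E → . e B], [E → . E ,]
No further items can be added.

I₀ = { [E → . E ,], [E → . e B], [E' → . E] }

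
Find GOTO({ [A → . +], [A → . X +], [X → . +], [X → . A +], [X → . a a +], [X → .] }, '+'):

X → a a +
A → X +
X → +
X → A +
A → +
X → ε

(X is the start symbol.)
GOTO(I, '+') = CLOSURE({ [A → αX.β] : [A → α.Xβ] ∈ I, X = '+' })

Items with dot before '+', with the dot advanced:
  [A → . +] → [A → + .]
  [X → . +] → [X → + .]
Closure adds nothing (no advanced item has the dot before a non-terminal).

GOTO = { [A → + .], [X → + .] }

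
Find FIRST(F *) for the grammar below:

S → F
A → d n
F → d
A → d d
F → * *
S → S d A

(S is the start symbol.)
{ '*', 'd' }

FIRST sets of the non-terminals involved (from the grammar, by fixed-point iteration):
  FIRST(F) = { '*', 'd' }

To compute FIRST(F *), process the symbols left to right:
Symbol F is a non-terminal. Add FIRST(F) \ {ε} = { '*', 'd' }
F is not nullable (ε ∉ FIRST(F)), so stop here.
FIRST(F *) = { '*', 'd' }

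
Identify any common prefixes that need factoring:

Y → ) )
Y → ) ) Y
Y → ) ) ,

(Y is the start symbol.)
Yes, Y has productions with common prefix ') )'

Left-factoring is needed when two productions for the same non-terminal
share a common prefix on the right-hand side.

Productions for Y:
  Y → ) )
  Y → ) ) Y
  Y → ) ) ,

Found common prefix ') )' in productions for Y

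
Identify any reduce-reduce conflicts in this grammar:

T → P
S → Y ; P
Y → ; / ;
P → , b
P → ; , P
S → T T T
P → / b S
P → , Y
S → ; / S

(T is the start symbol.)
No reduce-reduce conflicts

Augment with T' → T and build the canonical LR(0) collection (I0 = CLOSURE({[T' → . T]}), then GOTO on every symbol after a dot until no new states appear). It has 25 states:
  I0: { [P → . , Y], [P → . , b], [P → . / b S], [P → . ; , P], [T → . P], [T' → . T] }  — shift
  I1: { [P → , . Y], [P → , . b], [Y → . ; / ;] }  — shift
  I2: { [P → / . b S] }  — shift
  I3: { [P → ; . , P] }  — shift
  I4: { [T → P .] }  — reduce
  I5: { [T' → T .] }  — accept
  I6: { [P → . , Y], [P → . , b], [P → . / b S], [P → . ; , P], [P → ; , . P] }  — shift
  I7: { [P → ; , P .] }  — reduce
  I8: { [P → . , Y], [P → . , b], [P → . / b S], [P → . ; , P], [P → / b . S], [S → . ; / S], [S → . T T T], [S → . Y ; P], [T → . P], [Y → . ; / ;] }  — shift
  I9: { [P → ; . , P], [S → ; . / S], [Y → ; . / ;] }  — shift
  I10: { [P → / b S .] }  — reduce
  I11: { [P → . , Y], [P → . , b], [P → . / b S], [P → . ; , P], [S → T . T T], [T → . P] }  — shift
  I12: { [S → Y . ; P] }  — shift
  I13: { [P → . , Y], [P → . , b], [P → . / b S], [P → . ; , P], [S → Y ; . P] }  — shift
  I14: { [S → Y ; P .] }  — reduce
  I15: { [P → . , Y], [P → . , b], [P → . / b S], [P → . ; , P], [S → T T . T], [T → . P] }  — shift
  I16: { [S → T T T .] }  — reduce
  I17: { [P → . , Y], [P → . , b], [P → . / b S], [P → . ; , P], [S → . ; / S], [S → . T T T], [S → . Y ; P], [S → ; / . S], [T → . P], [Y → . ; / ;], [Y → ; / . ;] }  — shift
  I18: { [P → ; . , P], [S → ; . / S], [Y → ; . / ;], [Y → ; / ; .] }  — shift, reduce
  I19: { [S → ; / S .] }  — reduce
  I20: { [Y → ; . / ;] }  — shift
  I21: { [P → , Y .] }  — reduce
  I22: { [P → , b .] }  — reduce
  I23: { [Y → ; / . ;] }  — shift
  I24: { [Y → ; / ; .] }  — reduce

No state contains more than one complete item.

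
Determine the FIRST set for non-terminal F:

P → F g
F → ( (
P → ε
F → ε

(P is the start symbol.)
From F → ( (:
  - '(' is a terminal: add '(' and stop
From F → ε:
  - ε-production, so ε ∈ FIRST(F)

Collecting: FIRST(F) = { '(', ε }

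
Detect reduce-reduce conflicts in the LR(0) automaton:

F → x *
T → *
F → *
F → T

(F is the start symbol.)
A reduce-reduce conflict occurs when an LR(0) state has two complete items [A → α .] and [B → β .] — both call for a reduction, and with no lookahead the parser cannot choose between them.

Augment with F' → F and build the canonical LR(0) collection (I0 = CLOSURE({[F' → . F]}), then GOTO on every symbol after a dot until no new states appear). It has 6 states:
  I0: { [F → . *], [F → . T], [F → . x *], [F' → . F], [T → . *] }  — shift
  I1: { [F → * .], [T → * .] }  — 2 reduces
  I2: { [F' → F .] }  — accept
  I3: { [F → T .] }  — reduce
  I4: { [F → x . *] }  — shift
  I5: { [F → x * .] }  — reduce

I1 contains complete items [F → * .], [T → * .] — reduce-reduce conflict.

Answer: Yes — I1: [F → * .] vs [T → * .]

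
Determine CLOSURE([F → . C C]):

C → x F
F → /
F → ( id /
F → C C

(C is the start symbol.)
To compute CLOSURE, for each item [A → α.Bβ] where B is a non-terminal, add [B → .γ] for all productions B → γ; repeat for the newly added items until nothing changes.

Start with: [F → . C C]
  [F → . C C] has the dot before C: add [C → . x F]
No further items can be added.

CLOSURE = { [C → . x F], [F → . C C] }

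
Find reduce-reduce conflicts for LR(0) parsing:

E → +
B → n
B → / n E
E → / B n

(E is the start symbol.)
A reduce-reduce conflict occurs when an LR(0) state has two complete items [A → α .] and [B → β .] — both call for a reduction, and with no lookahead the parser cannot choose between them.

Augment with E' → E and build the canonical LR(0) collection (I0 = CLOSURE({[E' → . E]}), then GOTO on every symbol after a dot until no new states appear). It has 10 states:
  I0: { [E → . +], [E → . / B n], [E' → . E] }  — shift
  I1: { [E → + .] }  — reduce
  I2: { [B → . / n E], [B → . n], [E → / . B n] }  — shift
  I3: { [E' → E .] }  — accept
  I4: { [B → / . n E] }  — shift
  I5: { [E → / B . n] }  — shift
  I6: { [B → n .] }  — reduce
  I7: { [E → / B n .] }  — reduce
  I8: { [B → / n . E], [E → . +], [E → . / B n] }  — shift
  I9: { [B → / n E .] }  — reduce

No state contains more than one complete item.

Answer: No reduce-reduce conflicts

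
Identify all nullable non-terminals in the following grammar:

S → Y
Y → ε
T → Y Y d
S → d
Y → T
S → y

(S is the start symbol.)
A non-terminal is nullable if it can derive ε (the empty string): either it has an ε-production, or it has a production whose right-hand side consists entirely of nullable non-terminals.

ε-productions: Y → ε
So Y is immediately nullable.
S → Y: every symbol on the right is nullable, so S is nullable too.
No further non-terminal can be added: every production for the remaining non-terminals contains a terminal or a non-nullable non-terminal.
Nullable = { 'S', 'Y' }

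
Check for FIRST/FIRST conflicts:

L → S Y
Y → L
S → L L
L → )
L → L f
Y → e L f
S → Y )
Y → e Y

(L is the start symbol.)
FIRST sets of the non-terminals at (or reachable through a nullable prefix from) the front of some alternative:
  FIRST(S) = { ')', 'e' }
  FIRST(L) = { ')', 'e' }
  FIRST(Y) = { ')', 'e' }

Productions for L:
  L → S Y: FIRST = { ')', 'e' }
  L → ): FIRST = { ')' }
  L → L f: FIRST = { ')', 'e' }
Productions for Y:
  Y → L: FIRST = { ')', 'e' }
  Y → e L f: FIRST = { 'e' }
  Y → e Y: FIRST = { 'e' }
Productions for S:
  S → L L: FIRST = { ')', 'e' }
  S → Y ): FIRST = { ')', 'e' }

Conflict for L: L → S Y and L → )
  Overlap: { ')' }
Conflict for L: L → S Y and L → L f
  Overlap: { ')', 'e' }
Conflict for L: L → ) and L → L f
  Overlap: { ')' }
Conflict for Y: Y → L and Y → e L f
  Overlap: { 'e' }
Conflict for Y: Y → L and Y → e Y
  Overlap: { 'e' }
Conflict for Y: Y → e L f and Y → e Y
  Overlap: { 'e' }
Conflict for S: S → L L and S → Y )
  Overlap: { ')', 'e' }

Answer: Yes. L → S Y / L → ')' on { ')' }; L → S Y / L → L f on { ')', 'e' }; L → ')' / L → L f on { ')' }; Y → L / Y → e L f on { 'e' }; Y → L / Y → e Y on { 'e' }; Y → e L f / Y → e Y on { 'e' }; S → L L / S → Y ')' on { ')', 'e' }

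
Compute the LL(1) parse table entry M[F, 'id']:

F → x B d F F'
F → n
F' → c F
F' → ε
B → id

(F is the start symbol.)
To find M[F, 'id'], we find productions for F where 'id' is in the predict set (PREDICT(N → α) = (FIRST(α) \ {ε}) ∪ (FOLLOW(N) if α ⇒* ε)).

F → x B d F F': PREDICT = { 'x' }
F → n: PREDICT = { 'n' }

M[F, 'id'] is empty (no production applies)

Answer: Empty (error entry)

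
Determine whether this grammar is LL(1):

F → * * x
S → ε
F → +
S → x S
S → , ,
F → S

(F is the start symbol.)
Yes, the grammar is LL(1).

Relevant sets:
  FIRST(S) = { ',', 'x', ε }
  FOLLOW(F) = { $ }
  FOLLOW(S) = { $ }

For F:
  PREDICT(F → '*' '*' x) = { '*' }
  PREDICT(F → '+') = { '+' }
  PREDICT(F → S) = { $, ',', 'x' }
For S:
  PREDICT(S → ε) = { $ }
  PREDICT(S → x S) = { 'x' }
  PREDICT(S → ',' ',') = { ',' }

All predict sets are disjoint. The grammar IS LL(1).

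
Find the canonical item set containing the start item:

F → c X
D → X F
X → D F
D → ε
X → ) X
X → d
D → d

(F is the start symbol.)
First, augment the grammar with F' → F
I₀ = CLOSURE({ [F' → . F] }):
  [F' → . F] has the dot before F: add [F → . c X]
No further items can be added.

I₀ = { [F → . c X], [F' → . F] }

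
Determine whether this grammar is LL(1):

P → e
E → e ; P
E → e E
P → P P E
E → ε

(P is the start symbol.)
No. Predict set conflict for P: { 'e' }

A grammar is LL(1) if for each non-terminal N with multiple productions, the predict sets of those productions are pairwise disjoint, where PREDICT(N → α) = (FIRST(α) \ {ε}) ∪ (FOLLOW(N) if α ⇒* ε).

Relevant sets:
  FIRST(P) = { 'e' }
  FOLLOW(E) = { $, 'e' }

For P:
  PREDICT(P → e) = { 'e' }
  PREDICT(P → P P E) = { 'e' }
For E:
  PREDICT(E → e ';' P) = { 'e' }
  PREDICT(E → e E) = { 'e' }
  PREDICT(E → ε) = { $, 'e' }

Conflict found: Predict set conflict for P: { 'e' }
The grammar is NOT LL(1).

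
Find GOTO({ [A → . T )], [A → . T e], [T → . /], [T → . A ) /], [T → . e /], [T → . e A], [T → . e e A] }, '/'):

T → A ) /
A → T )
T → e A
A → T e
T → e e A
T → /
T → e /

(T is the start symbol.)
{ [T → / .] }

GOTO(I, '/') = CLOSURE({ [A → αX.β] : [A → α.Xβ] ∈ I, X = '/' })

Items with dot before '/', with the dot advanced:
  [T → . /] → [T → / .]
Closure adds nothing (no advanced item has the dot before a non-terminal).

GOTO = { [T → / .] }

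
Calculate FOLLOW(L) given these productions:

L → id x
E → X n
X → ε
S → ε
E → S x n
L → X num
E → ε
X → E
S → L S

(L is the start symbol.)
L is the start symbol, so $ ∈ FOLLOW(L).
In S → L S: L is followed by S, add FIRST(S) \ {ε} = { 'id', 'n', 'num', 'x' }
  S is nullable, so also add FOLLOW(S)

The FOLLOW sets referred to above (computed the same way, to a fixed point):
  FOLLOW(S) = { 'x' }

Taking the union: FOLLOW(L) = { $, 'id', 'n', 'num', 'x' }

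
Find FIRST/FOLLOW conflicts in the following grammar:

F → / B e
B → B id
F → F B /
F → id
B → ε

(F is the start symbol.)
Yes. B → B id with FOLLOW(B) on { 'id' }

Nullable non-terminals: B.
FIRST sets used below: FIRST(B) = { 'id', ε }

B: nullable alternative(s) B → ε; FOLLOW(B) = { '/', 'e', 'id' }
  B → B id: FIRST \ {ε} = { 'id' } — overlaps FOLLOW(B) on { 'id' }: CONFLICT
  B → ε: FIRST \ {ε} = { } — this is the only nullable alternative, skip

F has no nullable alternative, so no FIRST/FOLLOW check is needed there.

So the grammar has 1 FIRST/FOLLOW conflict (marked CONFLICT above).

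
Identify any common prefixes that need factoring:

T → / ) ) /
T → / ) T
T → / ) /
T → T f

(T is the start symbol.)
Yes, T has productions with common prefix '/ )'

Left-factoring is needed when two productions for the same non-terminal
share a common prefix on the right-hand side.

Productions for T:
  T → / ) ) /
  T → / ) T
  T → / ) /
  T → T f

Found common prefix '/ )' in productions for T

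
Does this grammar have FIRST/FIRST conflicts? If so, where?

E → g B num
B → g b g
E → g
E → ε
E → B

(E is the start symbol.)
FIRST sets of the non-terminals at (or reachable through a nullable prefix from) the front of some alternative:
  FIRST(B) = { 'g' }

Productions for E:
  E → g B num: FIRST = { 'g' }
  E → g: FIRST = { 'g' }
  E → ε: FIRST = { ε }
  E → B: FIRST = { 'g' }
B has only one production, so no FIRST/FIRST conflict is possible there.

Conflict for E: E → g B num and E → g
  Overlap: { 'g' }
Conflict for E: E → g B num and E → B
  Overlap: { 'g' }
Conflict for E: E → g and E → B
  Overlap: { 'g' }

Answer: Yes. E → g B num / E → g on { 'g' }; E → g B num / E → B on { 'g' }; E → g / E → B on { 'g' }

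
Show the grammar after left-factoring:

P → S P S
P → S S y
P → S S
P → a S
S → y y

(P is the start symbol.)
P → S P'
P' → P S
P' → S P''
P'' → y
P'' → ε
P → a S
S → y y

Left-factoring transforms A → αβ₁ | αβ₂ into A → αA' and A' → β₁ | β₂
(α is the longest common prefix among the alternatives). Repeat until
no nonterminal has two alternatives with a common prefix.

Round 1: P has alternatives sharing prefix 'S'. Introduce P': P → S P'
  Add: P' → P S
  Add: P' → S y
  Add: P' → S

Round 2: P' has alternatives sharing prefix 'S'. Introduce P'': P' → S P''
  Add: P'' → y
  Add: P'' → ε

No remaining common prefixes — done.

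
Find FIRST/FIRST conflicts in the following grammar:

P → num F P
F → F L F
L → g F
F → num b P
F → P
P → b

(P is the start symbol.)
Yes. F → F L F / F → num b P on { 'num' }; F → F L F / F → P on { 'b', 'num' }; F → num b P / F → P on { 'num' }

FIRST sets of the non-terminals at (or reachable through a nullable prefix from) the front of some alternative:
  FIRST(F) = { 'b', 'num' }
  FIRST(P) = { 'b', 'num' }

Productions for P:
  P → num F P: FIRST = { 'num' }
  P → b: FIRST = { 'b' }
Productions for F:
  F → F L F: FIRST = { 'b', 'num' }
  F → num b P: FIRST = { 'num' }
  F → P: FIRST = { 'b', 'num' }
L has only one production, so no FIRST/FIRST conflict is possible there.

Conflict for F: F → F L F and F → num b P
  Overlap: { 'num' }
Conflict for F: F → F L F and F → P
  Overlap: { 'b', 'num' }
Conflict for F: F → num b P and F → P
  Overlap: { 'num' }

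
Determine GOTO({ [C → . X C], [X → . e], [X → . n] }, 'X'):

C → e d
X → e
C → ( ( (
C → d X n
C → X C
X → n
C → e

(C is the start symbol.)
GOTO(I, 'X') = CLOSURE({ [A → αX.β] : [A → α.Xβ] ∈ I, X = 'X' })

Items with dot before 'X', with the dot advanced:
  [C → . X C] → [C → X . C]
Closure of the advanced items:
  [C → X . C] has the dot before C: add [C → . e d], [C → . ( ( (], [C → . d X n], [C → . X C], [C → . e]
  [C → . X C] has the dot before X: add [X → . e], [X → . n]

GOTO = { [C → . ( ( (], [C → . X C], [C → . d X n], [C → . e d], [C → . e], [C → X . C], [X → . e], [X → . n] }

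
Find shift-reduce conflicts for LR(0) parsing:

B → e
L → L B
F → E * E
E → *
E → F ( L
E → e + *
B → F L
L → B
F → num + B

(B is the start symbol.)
Yes — I5: [B → e .] vs [E → e . + *]; I13: [B → F L .] vs [B → . e]; I15: [E → F ( L .] vs [B → . e]; I17: [F → E * E .] vs [F → E . * E]

Augment with B' → B and build the canonical LR(0) collection (I0 = CLOSURE({[B' → . B]}), then GOTO on every symbol after a dot until no new states appear). It has 20 states:
  I0: { [B → . F L], [B → . e], [B' → . B], [E → . *], [E → . F ( L], [E → . e + *], [F → . E * E], [F → . num + B] }  — shift
  I1: { [E → * .] }  — reduce
  I2: { [B' → B .] }  — accept
  I3: { [F → E . * E] }  — shift
  I4: { [B → . F L], [B → . e], [B → F . L], [E → . *], [E → . F ( L], [E → . e + *], [E → F . ( L], [F → . E * E], [F → . num + B], [L → . B], [L → . L B] }  — shift
  I5: { [B → e .], [E → e . + *] }  — shift, reduce
  I6: { [F → num . + B] }  — shift
  I7: { [B → . F L], [B → . e], [E → . *], [E → . F ( L], [E → . e + *], [F → . E * E], [F → . num + B], [F → num + . B] }  — shift
  I8: { [F → num + B .] }  — reduce
  I9: { [E → e + . *] }  — shift
  I10: { [E → e + * .] }  — reduce
  I11: { [B → . F L], [B → . e], [E → . *], [E → . F ( L], [E → . e + *], [E → F ( . L], [F → . E * E], [F → . num + B], [L → . B], [L → . L B] }  — shift
  I12: { [L → B .] }  — reduce
  I13: { [B → . F L], [B → . e], [B → F L .], [E → . *], [E → . F ( L], [E → . e + *], [F → . E * E], [F → . num + B], [L → L . B] }  — shift, reduce
  I14: { [L → L B .] }  — reduce
  I15: { [B → . F L], [B → . e], [E → . *], [E → . F ( L], [E → . e + *], [E → F ( L .], [F → . E * E], [F → . num + B], [L → L . B] }  — shift, reduce
  I16: { [E → . *], [E → . F ( L], [E → . e + *], [F → . E * E], [F → . num + B], [F → E * . E] }  — shift
  I17: { [F → E * E .], [F → E . * E] }  — shift, reduce
  I18: { [E → F . ( L] }  — shift
  I19: { [E → e . + *] }  — shift

I5 contains reduce item [B → e .] and shift item [E → e . + *] — shift-reduce conflict.
I13 contains reduce item [B → F L .] and shift items [B → . e], [E → . *], [E → . e + *], [F → . num + B] — shift-reduce conflict.
I15 contains reduce item [E → F ( L .] and shift items [B → . e], [E → . *], [E → . e + *], [F → . num + B] — shift-reduce conflict.
I17 contains reduce item [F → E * E .] and shift item [F → E . * E] — shift-reduce conflict.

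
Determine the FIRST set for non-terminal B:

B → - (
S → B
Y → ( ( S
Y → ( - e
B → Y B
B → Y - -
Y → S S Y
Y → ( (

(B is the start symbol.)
{ '(', '-' }

FIRST sets of the other non-terminals involved (by the same procedure, iterated to a fixed point):
  FIRST(Y) = { '(', '-' }

From B → - (:
  - '-' is a terminal: add '-' and stop
From B → Y B:
  - Y is a non-terminal: add FIRST(Y) \ {ε} = { '(', '-' }
    Y is not nullable, so stop
From B → Y - -:
  - Y is a non-terminal: add FIRST(Y) \ {ε} = { '(', '-' }
    Y is not nullable, so stop

Collecting: FIRST(B) = { '(', '-' }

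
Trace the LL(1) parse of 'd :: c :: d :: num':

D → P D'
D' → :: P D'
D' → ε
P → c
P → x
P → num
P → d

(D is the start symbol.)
Stack is shown with the top on the left.

Stack      Input                 Action
---------------------------------------
D $        d :: c :: d :: num $  output D → P D'
P D' $     d :: c :: d :: num $  output P → d
d D' $     d :: c :: d :: num $  match 'd'
D' $       :: c :: d :: num $    output D' → :: P D'
:: P D' $  :: c :: d :: num $    match '::'
P D' $     c :: d :: num $       output P → c
c D' $     c :: d :: num $       match 'c'
D' $       :: d :: num $         output D' → :: P D'
:: P D' $  :: d :: num $         match '::'
P D' $     d :: num $            output P → d
d D' $     d :: num $            match 'd'
D' $       :: num $              output D' → :: P D'
:: P D' $  :: num $              match '::'
P D' $     num $                 output P → num
num D' $   num $                 match 'num'
D' $       $                     output D' → ε
$          $                     accept

The string is accepted.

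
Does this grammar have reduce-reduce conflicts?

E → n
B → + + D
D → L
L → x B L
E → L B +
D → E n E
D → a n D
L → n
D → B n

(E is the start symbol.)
A reduce-reduce conflict occurs when an LR(0) state has two complete items [A → α .] and [B → β .] — both call for a reduction, and with no lookahead the parser cannot choose between them.

Augment with E' → E and build the canonical LR(0) collection (I0 = CLOSURE({[E' → . E]}), then GOTO on every symbol after a dot until no new states appear). It has 22 states:
  I0: { [E → . L B +], [E → . n], [E' → . E], [L → . n], [L → . x B L] }  — shift
  I1: { [E' → E .] }  — accept
  I2: { [B → . + + D], [E → L . B +] }  — shift
  I3: { [E → n .], [L → n .] }  — 2 reduces
  I4: { [B → . + + D], [L → x . B L] }  — shift
  I5: { [B → + . + D] }  — shift
  I6: { [L → . n], [L → . x B L], [L → x B . L] }  — shift
  I7: { [L → x B L .] }  — reduce
  I8: { [L → n .] }  — reduce
  I9: { [B → + + . D], [B → . + + D], [D → . B n], [D → . E n E], [D → . L], [D → . a n D], [E → . L B +], [E → . n], [L → . n], [L → . x B L] }  — shift
  I10: { [D → B . n] }  — shift
  I11: { [B → + + D .] }  — reduce
  I12: { [D → E . n E] }  — shift
  I13: { [B → . + + D], [D → L .], [E → L . B +] }  — shift, reduce
  I14: { [D → a . n D] }  — shift
  I15: { [B → . + + D], [D → . B n], [D → . E n E], [D → . L], [D → . a n D], [D → a n . D], [E → . L B +], [E → . n], [L → . n], [L → . x B L] }  — shift
  I16: { [D → a n D .] }  — reduce
  I17: { [E → L B . +] }  — shift
  I18: { [E → L B + .] }  — reduce
  I19: { [D → E n . E], [E → . L B +], [E → . n], [L → . n], [L → . x B L] }  — shift
  I20: { [D → E n E .] }  — reduce
  I21: { [D → B n .] }  — reduce

I3 contains complete items [E → n .], [L → n .] — reduce-reduce conflict.

Answer: Yes — I3: [E → n .] vs [L → n .]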